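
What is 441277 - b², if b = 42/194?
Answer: 4151974852/9409 ≈ 4.4128e+5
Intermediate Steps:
b = 21/97 (b = 42*(1/194) = 21/97 ≈ 0.21649)
441277 - b² = 441277 - (21/97)² = 441277 - 1*441/9409 = 441277 - 441/9409 = 4151974852/9409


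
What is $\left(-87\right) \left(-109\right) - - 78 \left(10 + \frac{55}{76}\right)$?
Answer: $\frac{392139}{38} \approx 10319.0$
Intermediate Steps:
$\left(-87\right) \left(-109\right) - - 78 \left(10 + \frac{55}{76}\right) = 9483 - - 78 \left(10 + 55 \cdot \frac{1}{76}\right) = 9483 - - 78 \left(10 + \frac{55}{76}\right) = 9483 - \left(-78\right) \frac{815}{76} = 9483 - - \frac{31785}{38} = 9483 + \frac{31785}{38} = \frac{392139}{38}$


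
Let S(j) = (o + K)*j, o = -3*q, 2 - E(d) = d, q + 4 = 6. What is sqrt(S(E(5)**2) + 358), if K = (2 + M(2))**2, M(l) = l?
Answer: 8*sqrt(7) ≈ 21.166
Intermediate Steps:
q = 2 (q = -4 + 6 = 2)
E(d) = 2 - d
o = -6 (o = -3*2 = -6)
K = 16 (K = (2 + 2)**2 = 4**2 = 16)
S(j) = 10*j (S(j) = (-6 + 16)*j = 10*j)
sqrt(S(E(5)**2) + 358) = sqrt(10*(2 - 1*5)**2 + 358) = sqrt(10*(2 - 5)**2 + 358) = sqrt(10*(-3)**2 + 358) = sqrt(10*9 + 358) = sqrt(90 + 358) = sqrt(448) = 8*sqrt(7)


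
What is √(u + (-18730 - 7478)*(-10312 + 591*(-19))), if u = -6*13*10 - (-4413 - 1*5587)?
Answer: 2*√141138937 ≈ 23760.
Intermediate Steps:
u = 9220 (u = -78*10 - (-4413 - 5587) = -780 - 1*(-10000) = -780 + 10000 = 9220)
√(u + (-18730 - 7478)*(-10312 + 591*(-19))) = √(9220 + (-18730 - 7478)*(-10312 + 591*(-19))) = √(9220 - 26208*(-10312 - 11229)) = √(9220 - 26208*(-21541)) = √(9220 + 564546528) = √564555748 = 2*√141138937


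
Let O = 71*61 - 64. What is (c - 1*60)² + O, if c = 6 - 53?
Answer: 15716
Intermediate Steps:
c = -47
O = 4267 (O = 4331 - 64 = 4267)
(c - 1*60)² + O = (-47 - 1*60)² + 4267 = (-47 - 60)² + 4267 = (-107)² + 4267 = 11449 + 4267 = 15716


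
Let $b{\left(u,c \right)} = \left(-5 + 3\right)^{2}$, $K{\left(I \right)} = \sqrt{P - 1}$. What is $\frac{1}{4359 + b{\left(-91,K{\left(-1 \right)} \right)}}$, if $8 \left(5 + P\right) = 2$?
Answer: $\frac{1}{4363} \approx 0.0002292$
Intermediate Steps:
$P = - \frac{19}{4}$ ($P = -5 + \frac{1}{8} \cdot 2 = -5 + \frac{1}{4} = - \frac{19}{4} \approx -4.75$)
$K{\left(I \right)} = \frac{i \sqrt{23}}{2}$ ($K{\left(I \right)} = \sqrt{- \frac{19}{4} - 1} = \sqrt{- \frac{23}{4}} = \frac{i \sqrt{23}}{2}$)
$b{\left(u,c \right)} = 4$ ($b{\left(u,c \right)} = \left(-2\right)^{2} = 4$)
$\frac{1}{4359 + b{\left(-91,K{\left(-1 \right)} \right)}} = \frac{1}{4359 + 4} = \frac{1}{4363}$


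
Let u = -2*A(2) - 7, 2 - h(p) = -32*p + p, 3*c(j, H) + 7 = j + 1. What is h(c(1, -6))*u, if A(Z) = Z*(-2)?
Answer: -149/3 ≈ -49.667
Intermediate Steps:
A(Z) = -2*Z
c(j, H) = -2 + j/3 (c(j, H) = -7/3 + (j + 1)/3 = -7/3 + (1 + j)/3 = -7/3 + (1/3 + j/3) = -2 + j/3)
h(p) = 2 + 31*p (h(p) = 2 - (-32*p + p) = 2 - (-31)*p = 2 + 31*p)
u = 1 (u = -(-4)*2 - 7 = -2*(-4) - 7 = 8 - 7 = 1)
h(c(1, -6))*u = (2 + 31*(-2 + (1/3)*1))*1 = (2 + 31*(-2 + 1/3))*1 = (2 + 31*(-5/3))*1 = (2 - 155/3)*1 = -149/3*1 = -149/3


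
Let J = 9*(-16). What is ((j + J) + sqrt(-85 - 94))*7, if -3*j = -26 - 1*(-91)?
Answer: -3479/3 + 7*I*sqrt(179) ≈ -1159.7 + 93.654*I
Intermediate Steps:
J = -144
j = -65/3 (j = -(-26 - 1*(-91))/3 = -(-26 + 91)/3 = -1/3*65 = -65/3 ≈ -21.667)
((j + J) + sqrt(-85 - 94))*7 = ((-65/3 - 144) + sqrt(-85 - 94))*7 = (-497/3 + sqrt(-179))*7 = (-497/3 + I*sqrt(179))*7 = -3479/3 + 7*I*sqrt(179)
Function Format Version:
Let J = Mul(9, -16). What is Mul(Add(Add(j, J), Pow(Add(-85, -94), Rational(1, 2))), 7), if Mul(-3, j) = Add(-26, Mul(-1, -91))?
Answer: Add(Rational(-3479, 3), Mul(7, I, Pow(179, Rational(1, 2)))) ≈ Add(-1159.7, Mul(93.654, I))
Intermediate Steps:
J = -144
j = Rational(-65, 3) (j = Mul(Rational(-1, 3), Add(-26, Mul(-1, -91))) = Mul(Rational(-1, 3), Add(-26, 91)) = Mul(Rational(-1, 3), 65) = Rational(-65, 3) ≈ -21.667)
Mul(Add(Add(j, J), Pow(Add(-85, -94), Rational(1, 2))), 7) = Mul(Add(Add(Rational(-65, 3), -144), Pow(Add(-85, -94), Rational(1, 2))), 7) = Mul(Add(Rational(-497, 3), Pow(-179, Rational(1, 2))), 7) = Mul(Add(Rational(-497, 3), Mul(I, Pow(179, Rational(1, 2)))), 7) = Add(Rational(-3479, 3), Mul(7, I, Pow(179, Rational(1, 2))))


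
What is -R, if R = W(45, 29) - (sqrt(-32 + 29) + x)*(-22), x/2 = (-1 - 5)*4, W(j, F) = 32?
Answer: 1024 - 22*I*sqrt(3) ≈ 1024.0 - 38.105*I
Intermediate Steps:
x = -48 (x = 2*((-1 - 5)*4) = 2*(-6*4) = 2*(-24) = -48)
R = -1024 + 22*I*sqrt(3) (R = 32 - (sqrt(-32 + 29) - 48)*(-22) = 32 - (sqrt(-3) - 48)*(-22) = 32 - (I*sqrt(3) - 48)*(-22) = 32 - (-48 + I*sqrt(3))*(-22) = 32 - (1056 - 22*I*sqrt(3)) = 32 + (-1056 + 22*I*sqrt(3)) = -1024 + 22*I*sqrt(3) ≈ -1024.0 + 38.105*I)
-R = -(-1024 + 22*I*sqrt(3)) = 1024 - 22*I*sqrt(3)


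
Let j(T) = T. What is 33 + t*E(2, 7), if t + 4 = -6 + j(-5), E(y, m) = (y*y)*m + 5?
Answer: -462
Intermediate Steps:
E(y, m) = 5 + m*y² (E(y, m) = y²*m + 5 = m*y² + 5 = 5 + m*y²)
t = -15 (t = -4 + (-6 - 5) = -4 - 11 = -15)
33 + t*E(2, 7) = 33 - 15*(5 + 7*2²) = 33 - 15*(5 + 7*4) = 33 - 15*(5 + 28) = 33 - 15*33 = 33 - 495 = -462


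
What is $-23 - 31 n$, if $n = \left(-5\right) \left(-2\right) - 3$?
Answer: $-240$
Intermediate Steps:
$n = 7$ ($n = 10 - 3 = 7$)
$-23 - 31 n = -23 - 217 = -240$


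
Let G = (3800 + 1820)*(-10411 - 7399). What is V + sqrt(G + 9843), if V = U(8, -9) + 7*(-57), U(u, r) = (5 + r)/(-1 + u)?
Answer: -2797/7 + I*sqrt(100082357) ≈ -399.57 + 10004.0*I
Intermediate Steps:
U(u, r) = (5 + r)/(-1 + u)
V = -2797/7 (V = (5 - 9)/(-1 + 8) + 7*(-57) = -4/7 - 399 = -2797/7 ≈ -399.57)
G = -100092200 (G = 5620*(-17810) = -100092200)
V + sqrt(G + 9843) = -2797/7 + sqrt(-100092200 + 9843) = -2797/7 + sqrt(-100082357) = -2797/7 + I*sqrt(100082357)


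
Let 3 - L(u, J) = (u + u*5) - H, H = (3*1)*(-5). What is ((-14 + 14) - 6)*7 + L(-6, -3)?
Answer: -18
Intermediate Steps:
H = -15 (H = 3*(-5) = -15)
L(u, J) = -12 - 6*u (L(u, J) = 3 - ((u + u*5) - 1*(-15)) = 3 - ((u + 5*u) + 15) = 3 - (6*u + 15) = 3 - (15 + 6*u) = 3 + (-15 - 6*u) = -12 - 6*u)
((-14 + 14) - 6)*7 + L(-6, -3) = ((-14 + 14) - 6)*7 + (-12 - 6*(-6)) = (0 - 6)*7 + (-12 + 36) = -6*7 + 24 = -42 + 24 = -18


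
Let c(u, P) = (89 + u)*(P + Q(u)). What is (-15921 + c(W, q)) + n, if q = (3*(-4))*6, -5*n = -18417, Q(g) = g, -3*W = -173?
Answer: -645292/45 ≈ -14340.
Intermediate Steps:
W = 173/3 (W = -⅓*(-173) = 173/3 ≈ 57.667)
n = 18417/5 (n = -⅕*(-18417) = 18417/5 ≈ 3683.4)
q = -72 (q = -12*6 = -72)
c(u, P) = (89 + u)*(P + u)
(-15921 + c(W, q)) + n = (-15921 + ((173/3)² + 89*(-72) + 89*(173/3) - 72*173/3)) + 18417/5 = (-15921 + (29929/9 - 6408 + 15397/3 - 4152)) + 18417/5 = (-15921 - 18920/9) + 18417/5 = -162209/9 + 18417/5 = -645292/45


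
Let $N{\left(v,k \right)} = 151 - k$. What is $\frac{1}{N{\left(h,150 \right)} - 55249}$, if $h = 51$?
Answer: $- \frac{1}{55248} \approx -1.81 \cdot 10^{-5}$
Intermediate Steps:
$\frac{1}{N{\left(h,150 \right)} - 55249} = \frac{1}{\left(151 - 150\right) - 55249} = \frac{1}{1 - 55249} = \frac{1}{-55248} = - \frac{1}{55248}$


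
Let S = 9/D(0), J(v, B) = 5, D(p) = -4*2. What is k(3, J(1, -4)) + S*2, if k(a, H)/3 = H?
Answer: 51/4 ≈ 12.750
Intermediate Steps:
D(p) = -8
k(a, H) = 3*H
S = -9/8 (S = 9/(-8) = 9*(-⅛) = -9/8 ≈ -1.1250)
k(3, J(1, -4)) + S*2 = 3*5 - 9/8*2 = 15 - 9/4 = 51/4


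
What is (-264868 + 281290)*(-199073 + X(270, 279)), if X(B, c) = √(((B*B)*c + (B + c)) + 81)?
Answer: -3269176806 + 49266*√2259970 ≈ -3.1951e+9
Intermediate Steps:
X(B, c) = √(81 + B + c + c*B²) (X(B, c) = √((B²*c + (B + c)) + 81) = √((c*B² + (B + c)) + 81) = √((B + c + c*B²) + 81) = √(81 + B + c + c*B²))
(-264868 + 281290)*(-199073 + X(270, 279)) = (-264868 + 281290)*(-199073 + √(81 + 270 + 279 + 279*270²)) = 16422*(-199073 + √(81 + 270 + 279 + 279*72900)) = 16422*(-199073 + √(81 + 270 + 279 + 20339100)) = 16422*(-199073 + √20339730) = 16422*(-199073 + 3*√2259970) = -3269176806 + 49266*√2259970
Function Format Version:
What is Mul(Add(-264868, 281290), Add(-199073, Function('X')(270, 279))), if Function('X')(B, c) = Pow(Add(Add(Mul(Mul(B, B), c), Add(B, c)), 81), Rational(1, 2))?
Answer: Add(-3269176806, Mul(49266, Pow(2259970, Rational(1, 2)))) ≈ -3.1951e+9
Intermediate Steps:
Function('X')(B, c) = Pow(Add(81, B, c, Mul(c, Pow(B, 2))), Rational(1, 2)) (Function('X')(B, c) = Pow(Add(Add(Mul(Pow(B, 2), c), Add(B, c)), 81), Rational(1, 2)) = Pow(Add(Add(Mul(c, Pow(B, 2)), Add(B, c)), 81), Rational(1, 2)) = Pow(Add(Add(B, c, Mul(c, Pow(B, 2))), 81), Rational(1, 2)) = Pow(Add(81, B, c, Mul(c, Pow(B, 2))), Rational(1, 2)))
Mul(Add(-264868, 281290), Add(-199073, Function('X')(270, 279))) = Mul(Add(-264868, 281290), Add(-199073, Pow(Add(81, 270, 279, Mul(279, Pow(270, 2))), Rational(1, 2)))) = Mul(16422, Add(-199073, Pow(Add(81, 270, 279, Mul(279, 72900)), Rational(1, 2)))) = Mul(16422, Add(-199073, Pow(Add(81, 270, 279, 20339100), Rational(1, 2)))) = Mul(16422, Add(-199073, Pow(20339730, Rational(1, 2)))) = Mul(16422, Add(-199073, Mul(3, Pow(2259970, Rational(1, 2))))) = Add(-3269176806, Mul(49266, Pow(2259970, Rational(1, 2))))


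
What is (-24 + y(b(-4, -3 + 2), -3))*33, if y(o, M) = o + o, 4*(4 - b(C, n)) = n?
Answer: -1023/2 ≈ -511.50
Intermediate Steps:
b(C, n) = 4 - n/4
y(o, M) = 2*o
(-24 + y(b(-4, -3 + 2), -3))*33 = (-24 + 2*(4 - (-3 + 2)/4))*33 = (-24 + 2*(4 - ¼*(-1)))*33 = (-24 + 2*(4 + ¼))*33 = (-24 + 2*(17/4))*33 = (-24 + 17/2)*33 = -31/2*33 = -1023/2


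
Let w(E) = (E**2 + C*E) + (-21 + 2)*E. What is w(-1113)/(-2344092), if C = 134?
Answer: -185129/390682 ≈ -0.47386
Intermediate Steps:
w(E) = E**2 + 115*E (w(E) = (E**2 + 134*E) + (-21 + 2)*E = (E**2 + 134*E) - 19*E = E**2 + 115*E)
w(-1113)/(-2344092) = -1113*(115 - 1113)/(-2344092) = -1113*(-998)*(-1/2344092) = 1110774*(-1/2344092) = -185129/390682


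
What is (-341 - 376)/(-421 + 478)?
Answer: -239/19 ≈ -12.579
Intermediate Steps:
(-341 - 376)/(-421 + 478) = -717/57 = -717*1/57 = -239/19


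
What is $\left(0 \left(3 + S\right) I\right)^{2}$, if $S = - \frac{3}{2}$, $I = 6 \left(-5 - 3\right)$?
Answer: $0$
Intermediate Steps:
$I = -48$ ($I = 6 \left(-8\right) = -48$)
$S = - \frac{3}{2}$ ($S = \left(-3\right) \frac{1}{2} = - \frac{3}{2} \approx -1.5$)
$\left(0 \left(3 + S\right) I\right)^{2} = \left(0 \left(3 - \frac{3}{2}\right) \left(-48\right)\right)^{2} = \left(0 \cdot \frac{3}{2} \left(-48\right)\right)^{2} = \left(0 \left(-48\right)\right)^{2} = 0^{2} = 0$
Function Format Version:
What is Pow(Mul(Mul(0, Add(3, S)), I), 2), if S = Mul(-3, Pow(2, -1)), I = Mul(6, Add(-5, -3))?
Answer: 0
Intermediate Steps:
I = -48 (I = Mul(6, -8) = -48)
S = Rational(-3, 2) (S = Mul(-3, Rational(1, 2)) = Rational(-3, 2) ≈ -1.5000)
Pow(Mul(Mul(0, Add(3, S)), I), 2) = Pow(Mul(Mul(0, Add(3, Rational(-3, 2))), -48), 2) = Pow(Mul(Mul(0, Rational(3, 2)), -48), 2) = Pow(Mul(0, -48), 2) = Pow(0, 2) = 0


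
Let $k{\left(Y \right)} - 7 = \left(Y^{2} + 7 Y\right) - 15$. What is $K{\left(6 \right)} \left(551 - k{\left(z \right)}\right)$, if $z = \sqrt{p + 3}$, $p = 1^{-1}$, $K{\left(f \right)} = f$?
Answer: $3246$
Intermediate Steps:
$p = 1$
$z = 2$ ($z = \sqrt{1 + 3} = \sqrt{4} = 2$)
$k{\left(Y \right)} = -8 + Y^{2} + 7 Y$ ($k{\left(Y \right)} = 7 - \left(15 - Y^{2} - 7 Y\right) = 7 + \left(-15 + Y^{2} + 7 Y\right) = -8 + Y^{2} + 7 Y$)
$K{\left(6 \right)} \left(551 - k{\left(z \right)}\right) = 6 \left(551 - \left(-8 + 2^{2} + 7 \cdot 2\right)\right) = 6 \left(551 - \left(-8 + 4 + 14\right)\right) = 6 \left(551 - 10\right) = 6 \cdot 541 = 3246$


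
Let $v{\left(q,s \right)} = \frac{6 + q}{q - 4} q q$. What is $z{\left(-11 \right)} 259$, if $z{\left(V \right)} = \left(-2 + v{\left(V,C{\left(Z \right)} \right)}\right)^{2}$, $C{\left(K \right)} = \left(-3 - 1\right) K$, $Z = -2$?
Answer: $\frac{3425275}{9} \approx 3.8059 \cdot 10^{5}$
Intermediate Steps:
$C{\left(K \right)} = - 4 K$
$v{\left(q,s \right)} = \frac{q^{2} \left(6 + q\right)}{-4 + q}$ ($v{\left(q,s \right)} = \frac{6 + q}{-4 + q} q q = \frac{q \left(6 + q\right)}{-4 + q} q = \frac{q^{2} \left(6 + q\right)}{-4 + q}$)
$z{\left(V \right)} = \left(-2 + \frac{V^{2} \left(6 + V\right)}{-4 + V}\right)^{2}$
$z{\left(-11 \right)} 259 = \frac{\left(8 - -22 + \left(-11\right)^{2} \left(6 - 11\right)\right)^{2}}{\left(-4 - 11\right)^{2}} \cdot 259 = \frac{\left(8 + 22 + 121 \left(-5\right)\right)^{2}}{225} \cdot 259 = \frac{\left(8 + 22 - 605\right)^{2}}{225} \cdot 259 = \frac{\left(-575\right)^{2}}{225} \cdot 259 = \frac{1}{225} \cdot 330625 \cdot 259 = \frac{13225}{9} \cdot 259 = \frac{3425275}{9}$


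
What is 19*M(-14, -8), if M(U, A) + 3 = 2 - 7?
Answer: -152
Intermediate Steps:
M(U, A) = -8 (M(U, A) = -3 + (2 - 7) = -3 - 5 = -8)
19*M(-14, -8) = 19*(-8) = -152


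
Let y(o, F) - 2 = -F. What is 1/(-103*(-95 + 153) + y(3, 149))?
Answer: -1/6121 ≈ -0.00016337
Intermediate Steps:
y(o, F) = 2 - F
1/(-103*(-95 + 153) + y(3, 149)) = 1/(-103*(-95 + 153) + (2 - 1*149)) = 1/(-103*58 + (2 - 149)) = 1/(-5974 - 147) = 1/(-6121) = -1/6121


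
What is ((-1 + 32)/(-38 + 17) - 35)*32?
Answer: -24512/21 ≈ -1167.2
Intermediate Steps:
((-1 + 32)/(-38 + 17) - 35)*32 = (31/(-21) - 35)*32 = (31*(-1/21) - 35)*32 = (-31/21 - 35)*32 = -766/21*32 = -24512/21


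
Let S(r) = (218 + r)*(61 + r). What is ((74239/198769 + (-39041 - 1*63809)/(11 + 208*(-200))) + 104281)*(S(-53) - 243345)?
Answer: -69547759967237328350/2755534647 ≈ -2.5239e+10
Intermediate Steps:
S(r) = (61 + r)*(218 + r)
((74239/198769 + (-39041 - 1*63809)/(11 + 208*(-200))) + 104281)*(S(-53) - 243345) = ((74239/198769 + (-39041 - 1*63809)/(11 + 208*(-200))) + 104281)*((13298 + (-53)² + 279*(-53)) - 243345) = ((74239*(1/198769) + (-39041 - 63809)/(11 - 41600)) + 104281)*((13298 + 2809 - 14787) - 243345) = ((74239/198769 - 102850/(-41589)) + 104281)*(1320 - 243345) = ((74239/198769 - 102850*(-1/41589)) + 104281)*(-242025) = ((74239/198769 + 102850/41589) + 104281)*(-242025) = (23530917421/8266603941 + 104281)*(-242025) = (862073256488842/8266603941)*(-242025) = -69547759967237328350/2755534647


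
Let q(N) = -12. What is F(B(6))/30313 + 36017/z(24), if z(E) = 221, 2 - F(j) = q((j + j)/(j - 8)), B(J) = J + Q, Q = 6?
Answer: 1091786415/6699173 ≈ 162.97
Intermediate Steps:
B(J) = 6 + J (B(J) = J + 6 = 6 + J)
F(j) = 14 (F(j) = 2 - 1*(-12) = 2 + 12 = 14)
F(B(6))/30313 + 36017/z(24) = 14/30313 + 36017/221 = 1091786415/6699173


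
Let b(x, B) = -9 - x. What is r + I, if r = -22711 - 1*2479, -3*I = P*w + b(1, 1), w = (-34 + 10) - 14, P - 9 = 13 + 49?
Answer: -72862/3 ≈ -24287.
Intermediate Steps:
P = 71 (P = 9 + (13 + 49) = 9 + 62 = 71)
w = -38 (w = -24 - 14 = -38)
I = 2708/3 (I = -(71*(-38) + (-9 - 1*1))/3 = -(-2698 + (-9 - 1))/3 = -(-2698 - 10)/3 = -1/3*(-2708) = 2708/3 ≈ 902.67)
r = -25190 (r = -22711 - 2479 = -25190)
r + I = -25190 + 2708/3 = -72862/3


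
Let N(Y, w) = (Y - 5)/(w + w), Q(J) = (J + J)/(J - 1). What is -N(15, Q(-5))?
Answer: -3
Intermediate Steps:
Q(J) = 2*J/(-1 + J) (Q(J) = (2*J)/(-1 + J) = 2*J/(-1 + J))
N(Y, w) = (-5 + Y)/(2*w) (N(Y, w) = (-5 + Y)/((2*w)) = (-5 + Y)*(1/(2*w)) = (-5 + Y)/(2*w))
-N(15, Q(-5)) = -(-5 + 15)/(2*(2*(-5)/(-1 - 5))) = -10/(2*(2*(-5)/(-6))) = -10/(2*(2*(-5)*(-⅙))) = -10/(2*5/3) = -3*10/(2*5) = -1*3 = -3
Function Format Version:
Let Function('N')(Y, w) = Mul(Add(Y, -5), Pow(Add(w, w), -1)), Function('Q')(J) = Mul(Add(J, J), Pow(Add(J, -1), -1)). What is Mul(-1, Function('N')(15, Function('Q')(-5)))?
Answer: -3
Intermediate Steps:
Function('Q')(J) = Mul(2, J, Pow(Add(-1, J), -1)) (Function('Q')(J) = Mul(Mul(2, J), Pow(Add(-1, J), -1)) = Mul(2, J, Pow(Add(-1, J), -1)))
Function('N')(Y, w) = Mul(Rational(1, 2), Pow(w, -1), Add(-5, Y)) (Function('N')(Y, w) = Mul(Add(-5, Y), Pow(Mul(2, w), -1)) = Mul(Add(-5, Y), Mul(Rational(1, 2), Pow(w, -1))) = Mul(Rational(1, 2), Pow(w, -1), Add(-5, Y)))
Mul(-1, Function('N')(15, Function('Q')(-5))) = Mul(-1, Mul(Rational(1, 2), Pow(Mul(2, -5, Pow(Add(-1, -5), -1)), -1), Add(-5, 15))) = Mul(-1, Mul(Rational(1, 2), Pow(Mul(2, -5, Pow(-6, -1)), -1), 10)) = Mul(-1, Mul(Rational(1, 2), Pow(Mul(2, -5, Rational(-1, 6)), -1), 10)) = Mul(-1, Mul(Rational(1, 2), Pow(Rational(5, 3), -1), 10)) = Mul(-1, Mul(Rational(1, 2), Rational(3, 5), 10)) = Mul(-1, 3) = -3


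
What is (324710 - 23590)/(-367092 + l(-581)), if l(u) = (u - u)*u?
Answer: -75280/91773 ≈ -0.82028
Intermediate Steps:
l(u) = 0 (l(u) = 0*u = 0)
(324710 - 23590)/(-367092 + l(-581)) = (324710 - 23590)/(-367092 + 0) = 301120/(-367092) = 301120*(-1/367092) = -75280/91773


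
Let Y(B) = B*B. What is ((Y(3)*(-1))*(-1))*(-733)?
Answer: -6597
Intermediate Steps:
Y(B) = B²
((Y(3)*(-1))*(-1))*(-733) = ((3²*(-1))*(-1))*(-733) = ((9*(-1))*(-1))*(-733) = -9*(-1)*(-733) = 9*(-733) = -6597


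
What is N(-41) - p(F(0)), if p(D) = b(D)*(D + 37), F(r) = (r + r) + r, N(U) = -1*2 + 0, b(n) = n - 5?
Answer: 183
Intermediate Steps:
b(n) = -5 + n
N(U) = -2 (N(U) = -2 + 0 = -2)
F(r) = 3*r (F(r) = 2*r + r = 3*r)
p(D) = (-5 + D)*(37 + D) (p(D) = (-5 + D)*(D + 37) = (-5 + D)*(37 + D))
N(-41) - p(F(0)) = -2 - (-5 + 3*0)*(37 + 3*0) = -2 - (-5 + 0)*(37 + 0) = -2 - (-5)*37 = -2 - 1*(-185) = -2 + 185 = 183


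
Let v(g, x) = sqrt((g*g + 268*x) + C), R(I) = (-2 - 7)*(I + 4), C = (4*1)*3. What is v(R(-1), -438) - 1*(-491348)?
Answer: 491348 + I*sqrt(116643) ≈ 4.9135e+5 + 341.53*I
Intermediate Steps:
C = 12 (C = 4*3 = 12)
R(I) = -36 - 9*I (R(I) = -9*(4 + I) = -36 - 9*I)
v(g, x) = sqrt(12 + g**2 + 268*x) (v(g, x) = sqrt((g*g + 268*x) + 12) = sqrt((g**2 + 268*x) + 12) = sqrt(12 + g**2 + 268*x))
v(R(-1), -438) - 1*(-491348) = sqrt(12 + (-36 - 9*(-1))**2 + 268*(-438)) - 1*(-491348) = sqrt(12 + (-36 + 9)**2 - 117384) + 491348 = sqrt(12 + (-27)**2 - 117384) + 491348 = sqrt(12 + 729 - 117384) + 491348 = sqrt(-116643) + 491348 = I*sqrt(116643) + 491348 = 491348 + I*sqrt(116643)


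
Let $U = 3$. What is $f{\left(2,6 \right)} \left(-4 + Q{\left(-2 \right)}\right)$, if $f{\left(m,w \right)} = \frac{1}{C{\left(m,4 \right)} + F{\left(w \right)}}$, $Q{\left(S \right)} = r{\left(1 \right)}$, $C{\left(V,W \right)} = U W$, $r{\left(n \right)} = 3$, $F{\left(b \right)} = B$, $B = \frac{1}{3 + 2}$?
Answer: $- \frac{5}{61} \approx -0.081967$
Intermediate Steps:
$B = \frac{1}{5} \approx 0.2$
$F{\left(b \right)} = \frac{1}{5}$
$C{\left(V,W \right)} = 3 W$
$Q{\left(S \right)} = 3$
$f{\left(m,w \right)} = \frac{5}{61}$ ($f{\left(m,w \right)} = \frac{1}{3 \cdot 4 + \frac{1}{5}} = \frac{1}{12 + \frac{1}{5}} = \frac{1}{\frac{61}{5}} = \frac{5}{61}$)
$f{\left(2,6 \right)} \left(-4 + Q{\left(-2 \right)}\right) = \frac{5 \left(-4 + 3\right)}{61} = \frac{5}{61} \left(-1\right) = - \frac{5}{61}$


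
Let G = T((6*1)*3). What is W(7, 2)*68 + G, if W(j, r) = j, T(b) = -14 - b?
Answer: 444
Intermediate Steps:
G = -32 (G = -14 - 6*1*3 = -14 - 6*3 = -14 - 1*18 = -14 - 18 = -32)
W(7, 2)*68 + G = 7*68 - 32 = 476 - 32 = 444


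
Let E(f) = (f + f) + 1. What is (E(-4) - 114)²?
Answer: 14641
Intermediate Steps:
E(f) = 1 + 2*f (E(f) = 2*f + 1 = 1 + 2*f)
(E(-4) - 114)² = ((1 + 2*(-4)) - 114)² = ((1 - 8) - 114)² = (-7 - 114)² = (-121)² = 14641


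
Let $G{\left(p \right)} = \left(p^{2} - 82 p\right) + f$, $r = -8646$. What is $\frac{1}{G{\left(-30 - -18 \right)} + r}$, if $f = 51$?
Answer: $- \frac{1}{7467} \approx -0.00013392$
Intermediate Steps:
$G{\left(p \right)} = 51 + p^{2} - 82 p$ ($G{\left(p \right)} = \left(p^{2} - 82 p\right) + 51 = 51 + p^{2} - 82 p$)
$\frac{1}{G{\left(-30 - -18 \right)} + r} = \frac{1}{\left(51 + \left(-30 - -18\right)^{2} - 82 \left(-30 - -18\right)\right) - 8646} = \frac{1}{\left(51 + \left(-30 + 18\right)^{2} - 82 \left(-30 + 18\right)\right) - 8646} = \frac{1}{\left(51 + \left(-12\right)^{2} - -984\right) - 8646} = \frac{1}{\left(51 + 144 + 984\right) - 8646} = \frac{1}{1179 - 8646} = \frac{1}{-7467} = - \frac{1}{7467}$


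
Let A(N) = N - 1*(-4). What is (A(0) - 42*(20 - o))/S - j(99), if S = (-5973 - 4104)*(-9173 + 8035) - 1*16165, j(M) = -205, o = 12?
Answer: 2347549173/11451461 ≈ 205.00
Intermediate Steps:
A(N) = 4 + N (A(N) = N + 4 = 4 + N)
S = 11451461 (S = -10077*(-1138) - 16165 = 11467626 - 16165 = 11451461)
(A(0) - 42*(20 - o))/S - j(99) = ((4 + 0) - 42*(20 - 1*12))/11451461 - 1*(-205) = (4 - 42*(20 - 12))*(1/11451461) + 205 = (4 - 42*8)*(1/11451461) + 205 = (4 - 336)*(1/11451461) + 205 = -332*1/11451461 + 205 = -332/11451461 + 205 = 2347549173/11451461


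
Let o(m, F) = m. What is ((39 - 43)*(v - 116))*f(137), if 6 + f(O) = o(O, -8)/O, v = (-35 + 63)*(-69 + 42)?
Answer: -17440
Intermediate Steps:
v = -756 (v = 28*(-27) = -756)
f(O) = -5 (f(O) = -6 + O/O = -6 + 1 = -5)
((39 - 43)*(v - 116))*f(137) = ((39 - 43)*(-756 - 116))*(-5) = -4*(-872)*(-5) = 3488*(-5) = -17440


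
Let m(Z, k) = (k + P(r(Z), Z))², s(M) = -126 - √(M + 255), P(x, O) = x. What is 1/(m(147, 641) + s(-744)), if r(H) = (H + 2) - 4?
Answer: I/(√489 + 617670*I) ≈ 1.619e-6 + 5.7962e-11*I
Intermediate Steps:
r(H) = -2 + H (r(H) = (2 + H) - 4 = -2 + H)
s(M) = -126 - √(255 + M)
m(Z, k) = (-2 + Z + k)² (m(Z, k) = (k + (-2 + Z))² = (-2 + Z + k)²)
1/(m(147, 641) + s(-744)) = 1/((-2 + 147 + 641)² + (-126 - √(255 - 744))) = 1/(786² + (-126 - √(-489))) = 1/(617796 + (-126 - I*√489)) = 1/(617670 - I*√489)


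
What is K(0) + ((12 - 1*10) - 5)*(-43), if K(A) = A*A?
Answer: 129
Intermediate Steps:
K(A) = A**2
K(0) + ((12 - 1*10) - 5)*(-43) = 0**2 + ((12 - 1*10) - 5)*(-43) = 0 + ((12 - 10) - 5)*(-43) = 0 + (2 - 5)*(-43) = 0 - 3*(-43) = 0 + 129 = 129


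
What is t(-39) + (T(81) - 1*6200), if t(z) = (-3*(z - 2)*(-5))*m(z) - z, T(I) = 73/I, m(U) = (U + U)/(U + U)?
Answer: -548783/81 ≈ -6775.1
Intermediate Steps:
m(U) = 1 (m(U) = (2*U)/((2*U)) = (2*U)*(1/(2*U)) = 1)
t(z) = -30 + 14*z (t(z) = (-3*(z - 2)*(-5))*1 - z = (-3*(-2 + z)*(-5))*1 - z = ((6 - 3*z)*(-5))*1 - z = (-30 + 15*z)*1 - z = (-30 + 15*z) - z = -30 + 14*z)
t(-39) + (T(81) - 1*6200) = (-30 + 14*(-39)) + (73/81 - 1*6200) = (-30 - 546) + (73*(1/81) - 6200) = -576 + (73/81 - 6200) = -576 - 502127/81 = -548783/81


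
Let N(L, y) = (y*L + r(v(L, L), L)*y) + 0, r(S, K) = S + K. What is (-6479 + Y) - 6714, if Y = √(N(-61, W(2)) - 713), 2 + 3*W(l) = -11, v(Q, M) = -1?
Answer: -13193 + 6*I*√5 ≈ -13193.0 + 13.416*I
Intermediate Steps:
r(S, K) = K + S
W(l) = -13/3 (W(l) = -⅔ + (⅓)*(-11) = -⅔ - 11/3 = -13/3)
N(L, y) = L*y + y*(-1 + L) (N(L, y) = (y*L + (L - 1)*y) + 0 = (L*y + (-1 + L)*y) + 0 = (L*y + y*(-1 + L)) + 0 = L*y + y*(-1 + L))
Y = 6*I*√5 (Y = √(-13*(-1 + 2*(-61))/3 - 713) = √(-13*(-1 - 122)/3 - 713) = √(-13/3*(-123) - 713) = √(533 - 713) = √(-180) = 6*I*√5 ≈ 13.416*I)
(-6479 + Y) - 6714 = (-6479 + 6*I*√5) - 6714 = -13193 + 6*I*√5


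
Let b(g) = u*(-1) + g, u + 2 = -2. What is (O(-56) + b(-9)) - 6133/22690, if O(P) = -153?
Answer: -3591153/22690 ≈ -158.27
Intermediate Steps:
u = -4 (u = -2 - 2 = -4)
b(g) = 4 + g (b(g) = -4*(-1) + g = 4 + g)
(O(-56) + b(-9)) - 6133/22690 = (-153 + (4 - 9)) - 6133/22690 = (-153 - 5) - 6133*1/22690 = -158 - 6133/22690 = -3591153/22690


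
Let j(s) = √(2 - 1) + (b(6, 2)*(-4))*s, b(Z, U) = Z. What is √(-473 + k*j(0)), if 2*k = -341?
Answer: 3*I*√286/2 ≈ 25.367*I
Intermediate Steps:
k = -341/2 (k = (½)*(-341) = -341/2 ≈ -170.50)
j(s) = 1 - 24*s (j(s) = √(2 - 1) + (6*(-4))*s = √1 - 24*s = 1 - 24*s)
√(-473 + k*j(0)) = √(-473 - 341*(1 - 24*0)/2) = √(-473 - 341*(1 + 0)/2) = √(-473 - 341/2*1) = √(-473 - 341/2) = √(-1287/2) = 3*I*√286/2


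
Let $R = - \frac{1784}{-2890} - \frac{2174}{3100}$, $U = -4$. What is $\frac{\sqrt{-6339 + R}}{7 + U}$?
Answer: $\frac{i \sqrt{19561638414}}{5270} \approx 26.539 i$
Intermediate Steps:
$R = - \frac{37623}{447950}$ ($R = \left(-1784\right) \left(- \frac{1}{2890}\right) - \frac{1087}{1550} = \frac{892}{1445} - \frac{1087}{1550} = - \frac{37623}{447950} \approx -0.083989$)
$\frac{\sqrt{-6339 + R}}{7 + U} = \frac{\sqrt{-6339 - \frac{37623}{447950}}}{7 - 4} = \frac{\sqrt{- \frac{2839592673}{447950}}}{3} = \frac{\frac{3}{5270} i \sqrt{19561638414}}{3} = \frac{i \sqrt{19561638414}}{5270}$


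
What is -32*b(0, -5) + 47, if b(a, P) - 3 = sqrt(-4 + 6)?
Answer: -49 - 32*sqrt(2) ≈ -94.255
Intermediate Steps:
b(a, P) = 3 + sqrt(2) (b(a, P) = 3 + sqrt(-4 + 6) = 3 + sqrt(2))
-32*b(0, -5) + 47 = -32*(3 + sqrt(2)) + 47 = (-96 - 32*sqrt(2)) + 47 = -49 - 32*sqrt(2)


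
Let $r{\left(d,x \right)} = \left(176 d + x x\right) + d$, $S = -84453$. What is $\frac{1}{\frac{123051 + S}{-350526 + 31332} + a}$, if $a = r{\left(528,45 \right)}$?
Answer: $\frac{53199}{5079487286} \approx 1.0473 \cdot 10^{-5}$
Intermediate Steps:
$r{\left(d,x \right)} = x^{2} + 177 d$ ($r{\left(d,x \right)} = \left(176 d + x^{2}\right) + d = \left(x^{2} + 176 d\right) + d = x^{2} + 177 d$)
$a = 95481$ ($a = 45^{2} + 177 \cdot 528 = 2025 + 93456 = 95481$)
$\frac{1}{\frac{123051 + S}{-350526 + 31332} + a} = \frac{1}{\frac{123051 - 84453}{-350526 + 31332} + 95481} = \frac{1}{\frac{38598}{-319194} + 95481} = \frac{1}{38598 \left(- \frac{1}{319194}\right) + 95481} = \frac{1}{- \frac{6433}{53199} + 95481} = \frac{1}{\frac{5079487286}{53199}} = \frac{53199}{5079487286}$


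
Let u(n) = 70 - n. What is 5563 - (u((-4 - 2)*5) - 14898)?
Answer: 20361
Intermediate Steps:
5563 - (u((-4 - 2)*5) - 14898) = 5563 - ((70 - (-4 - 2)*5) - 14898) = 5563 - ((70 - (-6)*5) - 14898) = 5563 - ((70 - 1*(-30)) - 14898) = 5563 - ((70 + 30) - 14898) = 5563 - (100 - 14898) = 5563 - 1*(-14798) = 5563 + 14798 = 20361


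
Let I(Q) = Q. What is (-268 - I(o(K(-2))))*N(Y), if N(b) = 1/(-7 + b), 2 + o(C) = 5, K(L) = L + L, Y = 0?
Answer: 271/7 ≈ 38.714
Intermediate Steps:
K(L) = 2*L
o(C) = 3 (o(C) = -2 + 5 = 3)
(-268 - I(o(K(-2))))*N(Y) = (-268 - 1*3)/(-7 + 0) = (-268 - 3)/(-7) = -271*(-⅐) = 271/7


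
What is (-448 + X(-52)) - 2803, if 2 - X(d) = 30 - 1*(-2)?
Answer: -3281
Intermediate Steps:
X(d) = -30 (X(d) = 2 - (30 - 1*(-2)) = 2 - (30 + 2) = 2 - 1*32 = 2 - 32 = -30)
(-448 + X(-52)) - 2803 = (-448 - 30) - 2803 = -478 - 2803 = -3281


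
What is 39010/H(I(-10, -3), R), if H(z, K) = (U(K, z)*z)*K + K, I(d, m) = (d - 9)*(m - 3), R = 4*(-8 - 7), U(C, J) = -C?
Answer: -3901/41046 ≈ -0.095040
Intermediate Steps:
R = -60 (R = 4*(-15) = -60)
I(d, m) = (-9 + d)*(-3 + m)
H(z, K) = K - z*K² (H(z, K) = ((-K)*z)*K + K = (-K*z)*K + K = -z*K² + K = K - z*K²)
39010/H(I(-10, -3), R) = 39010/((-60*(1 - 1*(-60)*(27 - 9*(-3) - 3*(-10) - 10*(-3))))) = 39010/((-60*(1 - 1*(-60)*(27 + 27 + 30 + 30)))) = 39010/((-60*(1 - 1*(-60)*114))) = 39010/((-60*(1 + 6840))) = 39010/((-60*6841)) = 39010/(-410460) = 39010*(-1/410460) = -3901/41046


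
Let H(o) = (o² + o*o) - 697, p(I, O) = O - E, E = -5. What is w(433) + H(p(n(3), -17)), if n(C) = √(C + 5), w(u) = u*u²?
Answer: 81182328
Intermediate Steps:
w(u) = u³
n(C) = √(5 + C)
p(I, O) = 5 + O (p(I, O) = O - 1*(-5) = O + 5 = 5 + O)
H(o) = -697 + 2*o² (H(o) = (o² + o²) - 697 = 2*o² - 697 = -697 + 2*o²)
w(433) + H(p(n(3), -17)) = 433³ + (-697 + 2*(5 - 17)²) = 81182737 + (-697 + 2*(-12)²) = 81182737 + (-697 + 2*144) = 81182737 + (-697 + 288) = 81182737 - 409 = 81182328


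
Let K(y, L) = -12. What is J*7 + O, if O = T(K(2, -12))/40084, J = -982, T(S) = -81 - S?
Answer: -275537485/40084 ≈ -6874.0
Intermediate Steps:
O = -69/40084 (O = (-81 - 1*(-12))/40084 = (-81 + 12)*(1/40084) = -69*1/40084 = -69/40084 ≈ -0.0017214)
J*7 + O = -982*7 - 69/40084 = -6874 - 69/40084 = -275537485/40084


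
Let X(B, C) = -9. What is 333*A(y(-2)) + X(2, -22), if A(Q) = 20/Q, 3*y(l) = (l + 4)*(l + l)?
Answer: -5013/2 ≈ -2506.5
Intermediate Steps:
y(l) = 2*l*(4 + l)/3 (y(l) = ((l + 4)*(l + l))/3 = ((4 + l)*(2*l))/3 = (2*l*(4 + l))/3 = 2*l*(4 + l)/3)
333*A(y(-2)) + X(2, -22) = 333*(20/(((⅔)*(-2)*(4 - 2)))) - 9 = 333*(20/(((⅔)*(-2)*2))) - 9 = 333*(20/(-8/3)) - 9 = 333*(20*(-3/8)) - 9 = 333*(-15/2) - 9 = -4995/2 - 9 = -5013/2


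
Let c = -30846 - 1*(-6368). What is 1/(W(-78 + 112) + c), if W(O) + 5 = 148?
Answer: -1/24335 ≈ -4.1093e-5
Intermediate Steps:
W(O) = 143 (W(O) = -5 + 148 = 143)
c = -24478 (c = -30846 + 6368 = -24478)
1/(W(-78 + 112) + c) = 1/(143 - 24478) = 1/(-24335) = -1/24335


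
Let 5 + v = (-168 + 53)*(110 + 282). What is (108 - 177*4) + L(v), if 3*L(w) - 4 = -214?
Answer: -670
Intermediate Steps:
v = -45085 (v = -5 + (-168 + 53)*(110 + 282) = -5 - 115*392 = -5 - 45080 = -45085)
L(w) = -70 (L(w) = 4/3 + (1/3)*(-214) = 4/3 - 214/3 = -70)
(108 - 177*4) + L(v) = (108 - 177*4) - 70 = (108 - 708) - 70 = -600 - 70 = -670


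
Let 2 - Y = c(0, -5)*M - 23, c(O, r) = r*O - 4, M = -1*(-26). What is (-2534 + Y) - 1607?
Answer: -4012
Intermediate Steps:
M = 26
c(O, r) = -4 + O*r (c(O, r) = O*r - 4 = -4 + O*r)
Y = 129 (Y = 2 - ((-4 + 0*(-5))*26 - 23) = 2 - ((-4 + 0)*26 - 23) = 2 - (-4*26 - 23) = 2 - (-104 - 23) = 2 - 1*(-127) = 2 + 127 = 129)
(-2534 + Y) - 1607 = (-2534 + 129) - 1607 = -2405 - 1607 = -4012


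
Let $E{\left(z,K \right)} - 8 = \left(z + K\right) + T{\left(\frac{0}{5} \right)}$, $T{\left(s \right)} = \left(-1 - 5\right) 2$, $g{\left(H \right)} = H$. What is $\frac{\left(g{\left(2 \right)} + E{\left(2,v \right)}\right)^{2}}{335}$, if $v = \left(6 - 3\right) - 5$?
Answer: $\frac{4}{335} \approx 0.01194$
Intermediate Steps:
$v = -2$ ($v = 3 - 5 = -2$)
$T{\left(s \right)} = -12$ ($T{\left(s \right)} = \left(-6\right) 2 = -12$)
$E{\left(z,K \right)} = -4 + K + z$ ($E{\left(z,K \right)} = 8 - \left(12 - K - z\right) = 8 + \left(-12 + K + z\right) = -4 + K + z$)
$\frac{\left(g{\left(2 \right)} + E{\left(2,v \right)}\right)^{2}}{335} = \frac{\left(2 - 4\right)^{2}}{335} = \left(2 - 4\right)^{2} \cdot \frac{1}{335} = \left(-2\right)^{2} \cdot \frac{1}{335} = 4 \cdot \frac{1}{335} = \frac{4}{335}$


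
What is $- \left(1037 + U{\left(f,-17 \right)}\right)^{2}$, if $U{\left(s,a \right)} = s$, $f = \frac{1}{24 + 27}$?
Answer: $- \frac{2797140544}{2601} \approx -1.0754 \cdot 10^{6}$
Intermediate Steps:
$f = \frac{1}{51} \approx 0.019608$
$- \left(1037 + U{\left(f,-17 \right)}\right)^{2} = - \left(1037 + \frac{1}{51}\right)^{2} = - \left(\frac{52888}{51}\right)^{2} = \left(-1\right) \frac{2797140544}{2601} = - \frac{2797140544}{2601}$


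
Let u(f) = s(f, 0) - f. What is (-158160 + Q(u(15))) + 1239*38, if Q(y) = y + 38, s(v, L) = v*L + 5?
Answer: -111050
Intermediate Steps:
s(v, L) = 5 + L*v (s(v, L) = L*v + 5 = 5 + L*v)
u(f) = 5 - f (u(f) = (5 + 0*f) - f = (5 + 0) - f = 5 - f)
Q(y) = 38 + y
(-158160 + Q(u(15))) + 1239*38 = (-158160 + (38 + (5 - 1*15))) + 1239*38 = (-158160 + (38 + (5 - 15))) + 47082 = (-158160 + (38 - 10)) + 47082 = (-158160 + 28) + 47082 = -158132 + 47082 = -111050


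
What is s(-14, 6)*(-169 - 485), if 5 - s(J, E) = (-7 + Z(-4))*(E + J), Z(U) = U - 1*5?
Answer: 80442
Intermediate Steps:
Z(U) = -5 + U (Z(U) = U - 5 = -5 + U)
s(J, E) = 5 + 16*E + 16*J (s(J, E) = 5 - (-7 + (-5 - 4))*(E + J) = 5 - (-7 - 9)*(E + J) = 5 - (-16)*(E + J) = 5 - (-16*E - 16*J) = 5 + (16*E + 16*J) = 5 + 16*E + 16*J)
s(-14, 6)*(-169 - 485) = (5 + 16*6 + 16*(-14))*(-169 - 485) = (5 + 96 - 224)*(-654) = -123*(-654) = 80442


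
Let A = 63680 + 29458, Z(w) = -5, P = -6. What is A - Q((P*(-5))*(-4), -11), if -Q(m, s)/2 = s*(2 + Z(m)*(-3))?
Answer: 92764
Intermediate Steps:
Q(m, s) = -34*s (Q(m, s) = -2*s*(2 - 5*(-3)) = -2*s*(2 + 15) = -2*s*17 = -34*s)
A = 93138
A - Q((P*(-5))*(-4), -11) = 93138 - (-34)*(-11) = 93138 - 1*374 = 93138 - 374 = 92764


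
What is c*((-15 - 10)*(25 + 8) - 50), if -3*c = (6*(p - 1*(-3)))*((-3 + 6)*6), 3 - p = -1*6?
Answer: 378000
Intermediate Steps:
p = 9 (p = 3 - (-1)*6 = 3 - 1*(-6) = 3 + 6 = 9)
c = -432 (c = -6*(9 - 1*(-3))*(-3 + 6)*6/3 = -6*(9 + 3)*3*6/3 = -6*12*18/3 = -24*18 = -1/3*1296 = -432)
c*((-15 - 10)*(25 + 8) - 50) = -432*((-15 - 10)*(25 + 8) - 50) = -432*(-25*33 - 50) = -432*(-825 - 50) = -432*(-875) = 378000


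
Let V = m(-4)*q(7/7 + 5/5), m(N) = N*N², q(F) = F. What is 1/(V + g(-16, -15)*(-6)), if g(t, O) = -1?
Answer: -1/122 ≈ -0.0081967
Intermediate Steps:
m(N) = N³
V = -128 (V = (-4)³*(7/7 + 5/5) = -64*(7*(⅐) + 5*(⅕)) = -64*(1 + 1) = -64*2 = -128)
1/(V + g(-16, -15)*(-6)) = 1/(-128 - 1*(-6)) = 1/(-128 + 6) = 1/(-122) = -1/122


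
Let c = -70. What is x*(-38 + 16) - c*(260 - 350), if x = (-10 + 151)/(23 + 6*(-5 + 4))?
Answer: -110202/17 ≈ -6482.5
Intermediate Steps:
x = 141/17 (x = 141/(23 + 6*(-1)) = 141/(23 - 6) = 141/17 ≈ 8.2941)
x*(-38 + 16) - c*(260 - 350) = 141*(-38 + 16)/17 - (-70)*(260 - 350) = (141/17)*(-22) - (-70)*(-90) = -3102/17 - 1*6300 = -3102/17 - 6300 = -110202/17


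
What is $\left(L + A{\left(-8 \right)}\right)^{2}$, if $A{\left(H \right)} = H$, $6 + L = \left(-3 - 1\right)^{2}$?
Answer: $4$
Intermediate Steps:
$L = 10$ ($L = -6 + \left(-3 - 1\right)^{2} = -6 + \left(-4\right)^{2} = -6 + 16 = 10$)
$\left(L + A{\left(-8 \right)}\right)^{2} = \left(10 - 8\right)^{2} = 2^{2} = 4$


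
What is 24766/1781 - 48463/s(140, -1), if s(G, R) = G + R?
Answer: -82870129/247559 ≈ -334.75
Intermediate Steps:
24766/1781 - 48463/s(140, -1) = 24766/1781 - 48463/(140 - 1) = 24766*(1/1781) - 48463/139 = 24766/1781 - 48463*1/139 = 24766/1781 - 48463/139 = -82870129/247559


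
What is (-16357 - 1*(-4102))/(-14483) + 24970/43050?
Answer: 12703118/8907045 ≈ 1.4262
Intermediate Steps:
(-16357 - 1*(-4102))/(-14483) + 24970/43050 = (-16357 + 4102)*(-1/14483) + 24970*(1/43050) = -12255*(-1/14483) + 2497/4305 = 12255/14483 + 2497/4305 = 12703118/8907045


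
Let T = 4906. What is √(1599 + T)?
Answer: √6505 ≈ 80.654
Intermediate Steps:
√(1599 + T) = √(1599 + 4906) = √6505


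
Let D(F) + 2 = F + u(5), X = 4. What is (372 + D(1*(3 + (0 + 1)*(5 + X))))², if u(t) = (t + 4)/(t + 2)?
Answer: 7198489/49 ≈ 1.4691e+5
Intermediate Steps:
u(t) = (4 + t)/(2 + t)
D(F) = -5/7 + F (D(F) = -2 + (F + (4 + 5)/(2 + 5)) = -2 + (F + 9/7) = -2 + (9/7 + F) = -5/7 + F)
(372 + D(1*(3 + (0 + 1)*(5 + X))))² = (372 + (-5/7 + 1*(3 + (0 + 1)*(5 + 4))))² = (372 + (-5/7 + 1*(3 + 1*9)))² = (372 + (-5/7 + 1*(3 + 9)))² = (372 + (-5/7 + 1*12))² = (372 + (-5/7 + 12))² = (372 + 79/7)² = (2683/7)² = 7198489/49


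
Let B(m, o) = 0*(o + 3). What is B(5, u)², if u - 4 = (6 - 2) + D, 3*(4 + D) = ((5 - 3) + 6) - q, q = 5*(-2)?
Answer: 0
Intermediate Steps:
q = -10
D = 2 (D = -4 + (((5 - 3) + 6) - 1*(-10))/3 = -4 + ((2 + 6) + 10)/3 = -4 + (8 + 10)/3 = -4 + (⅓)*18 = -4 + 6 = 2)
u = 10 (u = 4 + ((6 - 2) + 2) = 4 + (4 + 2) = 4 + 6 = 10)
B(m, o) = 0 (B(m, o) = 0*(3 + o) = 0)
B(5, u)² = 0² = 0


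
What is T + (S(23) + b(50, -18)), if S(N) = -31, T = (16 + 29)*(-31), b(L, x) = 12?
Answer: -1414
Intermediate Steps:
T = -1395 (T = 45*(-31) = -1395)
T + (S(23) + b(50, -18)) = -1395 + (-31 + 12) = -1395 - 19 = -1414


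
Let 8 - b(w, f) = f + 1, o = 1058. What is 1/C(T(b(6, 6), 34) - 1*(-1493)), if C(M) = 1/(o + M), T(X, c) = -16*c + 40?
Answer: 2047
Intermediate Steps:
b(w, f) = 7 - f (b(w, f) = 8 - (f + 1) = 8 - (1 + f) = 8 + (-1 - f) = 7 - f)
T(X, c) = 40 - 16*c
C(M) = 1/(1058 + M)
1/C(T(b(6, 6), 34) - 1*(-1493)) = 1/(1/(1058 + ((40 - 16*34) - 1*(-1493)))) = 1/(1/(1058 + ((40 - 544) + 1493))) = 1/(1/(1058 + (-504 + 1493))) = 1/(1/(1058 + 989)) = 1/(1/2047) = 2047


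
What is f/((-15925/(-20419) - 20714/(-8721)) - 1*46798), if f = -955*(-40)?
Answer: -971775797400/1190421406273 ≈ -0.81633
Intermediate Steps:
f = 38200
f/((-15925/(-20419) - 20714/(-8721)) - 1*46798) = 38200/((-15925/(-20419) - 20714/(-8721)) - 1*46798) = 38200/((-15925*(-1/20419) - 20714*(-1/8721)) - 46798) = 38200/((2275/2917 + 20714/8721) - 46798) = 38200/(80263013/25439157 - 46798) = 38200/(-1190421406273/25439157) = 38200*(-25439157/1190421406273) = -971775797400/1190421406273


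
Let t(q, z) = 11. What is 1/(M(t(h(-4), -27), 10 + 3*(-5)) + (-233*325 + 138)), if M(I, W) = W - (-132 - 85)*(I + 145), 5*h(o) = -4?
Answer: -1/41740 ≈ -2.3958e-5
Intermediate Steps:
h(o) = -4/5 (h(o) = (1/5)*(-4) = -4/5)
M(I, W) = 31465 + W + 217*I (M(I, W) = W - (-217)*(145 + I) = W - (-31465 - 217*I) = W + (31465 + 217*I) = 31465 + W + 217*I)
1/(M(t(h(-4), -27), 10 + 3*(-5)) + (-233*325 + 138)) = 1/((31465 + (10 + 3*(-5)) + 217*11) + (-233*325 + 138)) = 1/((31465 + (10 - 15) + 2387) + (-75725 + 138)) = 1/((31465 - 5 + 2387) - 75587) = 1/(33847 - 75587) = 1/(-41740) = -1/41740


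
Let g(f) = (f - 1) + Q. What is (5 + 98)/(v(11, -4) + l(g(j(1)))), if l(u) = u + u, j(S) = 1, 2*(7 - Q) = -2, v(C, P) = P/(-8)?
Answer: 206/33 ≈ 6.2424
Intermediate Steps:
v(C, P) = -P/8 (v(C, P) = P*(-⅛) = -P/8)
Q = 8 (Q = 7 - ½*(-2) = 7 + 1 = 8)
g(f) = 7 + f (g(f) = (f - 1) + 8 = (-1 + f) + 8 = 7 + f)
l(u) = 2*u
(5 + 98)/(v(11, -4) + l(g(j(1)))) = (5 + 98)/(-⅛*(-4) + 2*(7 + 1)) = 103/(½ + 2*8) = 103/(½ + 16) = 103/(33/2) = (2/33)*103 = 206/33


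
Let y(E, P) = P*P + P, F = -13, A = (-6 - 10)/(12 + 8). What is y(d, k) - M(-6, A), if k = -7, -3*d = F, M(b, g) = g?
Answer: 214/5 ≈ 42.800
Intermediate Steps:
A = -⅘ (A = -16/20 = -16*1/20 = -⅘ ≈ -0.80000)
d = 13/3 (d = -⅓*(-13) = 13/3 ≈ 4.3333)
y(E, P) = P + P² (y(E, P) = P² + P = P + P²)
y(d, k) - M(-6, A) = -7*(1 - 7) - 1*(-⅘) = -7*(-6) + ⅘ = 42 + ⅘ = 214/5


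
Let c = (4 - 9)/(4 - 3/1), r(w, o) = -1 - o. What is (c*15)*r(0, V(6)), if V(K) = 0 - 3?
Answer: -150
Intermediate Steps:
V(K) = -3
c = -5 (c = -5/(4 - 3*1) = -5/(4 - 3) = -5/1 = -5*1 = -5)
(c*15)*r(0, V(6)) = (-5*15)*(-1 - 1*(-3)) = -75*(-1 + 3) = -75*2 = -150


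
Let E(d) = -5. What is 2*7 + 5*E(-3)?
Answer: -11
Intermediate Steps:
2*7 + 5*E(-3) = 2*7 + 5*(-5) = 14 - 25 = -11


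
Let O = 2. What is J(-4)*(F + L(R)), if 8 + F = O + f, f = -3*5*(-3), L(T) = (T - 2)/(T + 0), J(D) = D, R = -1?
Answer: -168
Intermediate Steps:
L(T) = (-2 + T)/T
f = 45 (f = -15*(-3) = 45)
F = 39 (F = -8 + (2 + 45) = -8 + 47 = 39)
J(-4)*(F + L(R)) = -4*(39 + (-2 - 1)/(-1)) = -4*(39 - 1*(-3)) = -4*(39 + 3) = -4*42 = -168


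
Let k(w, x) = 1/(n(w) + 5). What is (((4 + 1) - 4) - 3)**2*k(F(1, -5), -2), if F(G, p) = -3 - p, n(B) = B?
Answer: 4/7 ≈ 0.57143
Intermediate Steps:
k(w, x) = 1/(5 + w) (k(w, x) = 1/(w + 5) = 1/(5 + w))
(((4 + 1) - 4) - 3)**2*k(F(1, -5), -2) = (((4 + 1) - 4) - 3)**2/(5 + (-3 - 1*(-5))) = ((5 - 4) - 3)**2/(5 + (-3 + 5)) = (1 - 3)**2/(5 + 2) = (-2)**2/7 = 4*(1/7) = 4/7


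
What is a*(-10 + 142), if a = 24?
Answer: 3168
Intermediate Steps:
a*(-10 + 142) = 24*(-10 + 142) = 24*132 = 3168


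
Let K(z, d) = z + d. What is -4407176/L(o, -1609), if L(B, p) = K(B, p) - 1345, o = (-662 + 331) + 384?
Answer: 4407176/2901 ≈ 1519.2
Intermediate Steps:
o = 53 (o = -331 + 384 = 53)
K(z, d) = d + z
L(B, p) = -1345 + B + p (L(B, p) = (p + B) - 1345 = (B + p) - 1345 = -1345 + B + p)
-4407176/L(o, -1609) = -4407176/(-1345 + 53 - 1609) = -4407176/(-2901) = -4407176*(-1/2901) = 4407176/2901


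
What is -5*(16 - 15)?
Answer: -5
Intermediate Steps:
-5*(16 - 15) = -5*1 = -5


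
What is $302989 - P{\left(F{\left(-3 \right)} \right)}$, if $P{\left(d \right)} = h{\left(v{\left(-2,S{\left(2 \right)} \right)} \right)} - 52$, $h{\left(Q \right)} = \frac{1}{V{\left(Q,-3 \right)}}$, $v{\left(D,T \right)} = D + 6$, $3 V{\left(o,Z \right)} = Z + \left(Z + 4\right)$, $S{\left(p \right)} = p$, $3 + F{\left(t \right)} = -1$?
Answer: $\frac{606085}{2} \approx 3.0304 \cdot 10^{5}$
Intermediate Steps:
$F{\left(t \right)} = -4$ ($F{\left(t \right)} = -3 - 1 = -4$)
$V{\left(o,Z \right)} = \frac{4}{3} + \frac{2 Z}{3}$ ($V{\left(o,Z \right)} = \frac{Z + \left(Z + 4\right)}{3} = \frac{Z + \left(4 + Z\right)}{3} = \frac{4 + 2 Z}{3} = \frac{4}{3} + \frac{2 Z}{3}$)
$v{\left(D,T \right)} = 6 + D$
$h{\left(Q \right)} = - \frac{3}{2}$ ($h{\left(Q \right)} = \frac{1}{\frac{4}{3} + \frac{2}{3} \left(-3\right)} = \frac{1}{\frac{4}{3} - 2} = \frac{1}{- \frac{2}{3}} = - \frac{3}{2}$)
$P{\left(d \right)} = - \frac{107}{2}$ ($P{\left(d \right)} = - \frac{3}{2} - 52 = - \frac{107}{2}$)
$302989 - P{\left(F{\left(-3 \right)} \right)} = 302989 - - \frac{107}{2} = 302989 + \frac{107}{2} = \frac{606085}{2}$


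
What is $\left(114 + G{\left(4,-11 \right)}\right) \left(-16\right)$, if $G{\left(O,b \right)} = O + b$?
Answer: $-1712$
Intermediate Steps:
$\left(114 + G{\left(4,-11 \right)}\right) \left(-16\right) = \left(114 + \left(4 - 11\right)\right) \left(-16\right) = \left(114 - 7\right) \left(-16\right) = 107 \left(-16\right) = -1712$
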